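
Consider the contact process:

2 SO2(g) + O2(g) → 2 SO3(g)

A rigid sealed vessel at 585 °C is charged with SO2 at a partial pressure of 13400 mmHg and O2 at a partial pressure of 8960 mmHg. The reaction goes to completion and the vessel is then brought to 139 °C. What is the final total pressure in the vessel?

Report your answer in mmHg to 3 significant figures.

7520 mmHg

At constant V, partial pressures at 585 °C are proportional to moles, so apply stoichiometry directly to pressures.
P(O2) required for 13400 mmHg of SO2 = (1/2) × 13400 = 6700 mmHg; available 8960 mmHg, so SO2 is limiting.
P(O2) remaining = 8960 − (1/2) × 13400 = 2260 mmHg
P(gaseous products) = (2)/2 × 13400 = 13400 mmHg
P_total at 585 °C = 2260 + 13400 = 15660 mmHg
Scaling to 139 °C: P = 15660 × 412.15/858.15 = 7521 mmHg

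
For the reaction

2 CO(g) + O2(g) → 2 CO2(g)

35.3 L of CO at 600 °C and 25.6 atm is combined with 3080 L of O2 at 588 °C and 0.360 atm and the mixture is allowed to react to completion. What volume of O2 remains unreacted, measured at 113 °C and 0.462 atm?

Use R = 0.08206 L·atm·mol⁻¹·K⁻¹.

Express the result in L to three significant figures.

n(CO) = PV/RT = (25.6 × 35.3) / (0.08206 × 873.15) = 12.61 mol
n(O2) = PV/RT = (0.360 × 3080) / (0.08206 × 861.15) = 15.69 mol
For 12.61 mol CO, stoichiometry requires (1/2) × 12.61 = 6.305 mol O2; 15.69 mol is available, so CO is limiting.
n(O2) consumed = (1/2) × 12.61 = 6.305 mol; remaining = 15.69 − 6.305 = 9.385 mol
V(O2) = nRT/P = 9.385 × 0.08206 × 386.15 / 0.462 = 643.7 L

644 L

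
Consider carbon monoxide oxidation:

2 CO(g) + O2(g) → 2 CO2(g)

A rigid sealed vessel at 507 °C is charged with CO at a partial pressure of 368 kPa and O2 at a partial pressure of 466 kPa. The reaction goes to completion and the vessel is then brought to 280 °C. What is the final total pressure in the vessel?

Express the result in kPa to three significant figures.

461 kPa

At constant V, partial pressures at 507 °C are proportional to moles, so apply stoichiometry directly to pressures.
P(O2) required for 368 kPa of CO = (1/2) × 368 = 184.0 kPa; available 466 kPa, so CO is limiting.
P(O2) remaining = 466 − (1/2) × 368 = 282.0 kPa
P(gaseous products) = (2)/2 × 368 = 368.0 kPa
P_total at 507 °C = 282.0 + 368.0 = 650.0 kPa
Scaling to 280 °C: P = 650.0 × 553.15/780.15 = 460.9 kPa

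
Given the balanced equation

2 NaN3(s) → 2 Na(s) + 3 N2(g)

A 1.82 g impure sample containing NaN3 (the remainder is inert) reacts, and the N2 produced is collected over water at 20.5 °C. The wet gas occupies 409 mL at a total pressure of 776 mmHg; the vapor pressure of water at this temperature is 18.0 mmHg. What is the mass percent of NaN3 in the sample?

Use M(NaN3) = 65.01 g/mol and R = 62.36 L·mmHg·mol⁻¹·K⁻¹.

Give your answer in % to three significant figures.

40.3 %

P(N2) = 776 − 18.0 = 758.0 mmHg
n(N2) = PV/RT = (758.0 × 0.4090) / (62.36 × 293.65) = 0.01693 mol
n(NaN3) = (2/3) × 0.01693 = 0.01129 mol
m(NaN3) = 0.01129 × 65.01 = 0.7340 g
%NaN3 = 0.7340 / 1.82 × 100 = 40.33%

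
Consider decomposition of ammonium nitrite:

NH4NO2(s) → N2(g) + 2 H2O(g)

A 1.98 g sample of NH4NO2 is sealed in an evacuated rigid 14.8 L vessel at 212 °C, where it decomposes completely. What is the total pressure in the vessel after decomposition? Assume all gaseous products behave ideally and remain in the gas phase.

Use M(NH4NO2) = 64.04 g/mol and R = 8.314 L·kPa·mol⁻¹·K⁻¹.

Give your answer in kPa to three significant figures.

n(NH4NO2) = 1.98 / 64.04 = 0.03092 mol
n(gas produced) = (3/1) × 0.03092 = 0.09276 mol
P = nRT/V = 0.09276 × 8.314 × 485.15 / 14.8 = 25.28 kPa

25.3 kPa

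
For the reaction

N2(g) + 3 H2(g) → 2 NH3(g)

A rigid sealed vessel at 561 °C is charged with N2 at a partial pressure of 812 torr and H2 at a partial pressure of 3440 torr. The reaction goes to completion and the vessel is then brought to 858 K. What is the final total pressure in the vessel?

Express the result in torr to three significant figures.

2700 torr

At constant V, partial pressures at 561 °C are proportional to moles, so apply stoichiometry directly to pressures.
P(H2) required for 812 torr of N2 = (3/1) × 812 = 2436 torr; available 3440 torr, so N2 is limiting.
P(H2) remaining = 3440 − (3/1) × 812 = 1004 torr
P(gaseous products) = (2)/1 × 812 = 1624 torr
P_total at 561 °C = 1004 + 1624 = 2628 torr
Scaling to 858 K: P = 2628 × 858/834.15 = 2703 torr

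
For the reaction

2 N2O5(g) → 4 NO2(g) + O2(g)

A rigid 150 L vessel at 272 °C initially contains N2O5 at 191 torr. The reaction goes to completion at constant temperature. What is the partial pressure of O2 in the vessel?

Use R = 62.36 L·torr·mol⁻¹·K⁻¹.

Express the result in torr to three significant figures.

n(N2O5)₀ = PV/RT = (191 × 150) / (62.36 × 545.15) = 0.8428 mol
n(O2) = (1/2) × 0.8428 = 0.4214 mol
P(O2) = nRT/V = 0.4214 × 62.36 × 545.15 / 150 = 95.50 torr

95.5 torr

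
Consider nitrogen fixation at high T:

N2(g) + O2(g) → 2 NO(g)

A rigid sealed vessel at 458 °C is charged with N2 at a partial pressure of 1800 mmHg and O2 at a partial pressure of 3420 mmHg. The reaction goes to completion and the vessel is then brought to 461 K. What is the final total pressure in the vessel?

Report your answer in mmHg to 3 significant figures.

With V and T fixed, P_i ∝ n_i, so the mole ratios apply directly to partial pressures at 458 °C.
P(O2) required for 1800 mmHg of N2 = (1/1) × 1800 = 1800 mmHg; available 3420 mmHg, so N2 is limiting.
P(O2) remaining = 3420 − (1/1) × 1800 = 1620 mmHg
P(gaseous products) = (2)/1 × 1800 = 3600 mmHg
P_total at 458 °C = 1620 + 3600 = 5220 mmHg
Scaling to 461 K: P = 5220 × 461/731.15 = 3291 mmHg

3290 mmHg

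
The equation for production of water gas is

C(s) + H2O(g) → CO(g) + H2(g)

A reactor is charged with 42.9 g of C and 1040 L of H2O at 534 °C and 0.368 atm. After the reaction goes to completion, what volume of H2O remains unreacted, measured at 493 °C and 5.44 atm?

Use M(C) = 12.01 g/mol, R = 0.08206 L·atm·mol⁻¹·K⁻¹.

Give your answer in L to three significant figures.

n(C) = 42.9 / 12.01 = 3.572 mol
n(H2O) = PV/RT = (0.368 × 1040) / (0.08206 × 807.15) = 5.778 mol
For 3.572 mol C, stoichiometry requires (1/1) × 3.572 = 3.572 mol H2O; 5.778 mol is available, so C is limiting.
n(H2O) consumed = (1/1) × 3.572 = 3.572 mol; remaining = 5.778 − 3.572 = 2.206 mol
V(H2O) = nRT/P = 2.206 × 0.08206 × 766.15 / 5.44 = 25.49 L

25.5 L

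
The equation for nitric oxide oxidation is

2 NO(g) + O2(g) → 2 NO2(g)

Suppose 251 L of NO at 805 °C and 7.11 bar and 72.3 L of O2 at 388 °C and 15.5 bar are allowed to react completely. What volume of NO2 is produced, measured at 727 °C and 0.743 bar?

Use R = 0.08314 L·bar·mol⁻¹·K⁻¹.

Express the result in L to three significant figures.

n(NO) = PV/RT = (7.11 × 251) / (0.08314 × 1078.15) = 19.91 mol
n(O2) = PV/RT = (15.5 × 72.3) / (0.08314 × 661.15) = 20.39 mol
For 19.91 mol NO, stoichiometry requires (1/2) × 19.91 = 9.955 mol O2; 20.39 mol is available, so NO is limiting.
n(NO2) = (2/2) × 19.91 = 19.91 mol
V(NO2) = nRT/P = 19.91 × 0.08314 × 1000.15 / 0.743 = 2228 L

2230 L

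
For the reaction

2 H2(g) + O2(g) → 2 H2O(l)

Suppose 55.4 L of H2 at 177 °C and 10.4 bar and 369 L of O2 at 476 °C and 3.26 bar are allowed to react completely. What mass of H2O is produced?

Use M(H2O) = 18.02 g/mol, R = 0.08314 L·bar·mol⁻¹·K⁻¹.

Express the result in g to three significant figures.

n(H2) = PV/RT = (10.4 × 55.4) / (0.08314 × 450.15) = 15.39 mol
n(O2) = PV/RT = (3.26 × 369) / (0.08314 × 749.15) = 19.31 mol
For 15.39 mol H2, stoichiometry requires (1/2) × 15.39 = 7.695 mol O2; 19.31 mol is available, so H2 is limiting.
n(H2O) = (2/2) × 15.39 = 15.39 mol
m(H2O) = 15.39 × 18.02 = 277.3 g

277 g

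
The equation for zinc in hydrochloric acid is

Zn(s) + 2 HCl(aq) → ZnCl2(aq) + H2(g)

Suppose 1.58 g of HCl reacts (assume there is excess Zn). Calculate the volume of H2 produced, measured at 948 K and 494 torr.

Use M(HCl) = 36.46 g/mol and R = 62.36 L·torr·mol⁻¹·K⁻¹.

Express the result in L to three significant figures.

2.59 L

n(HCl) = 1.580 / 36.46 = 0.04334 mol
n(H2) = (1/2) × 0.04334 = 0.02167 mol
V = nRT/P = 0.02167 × 62.36 × 948 / 494 = 2.593 L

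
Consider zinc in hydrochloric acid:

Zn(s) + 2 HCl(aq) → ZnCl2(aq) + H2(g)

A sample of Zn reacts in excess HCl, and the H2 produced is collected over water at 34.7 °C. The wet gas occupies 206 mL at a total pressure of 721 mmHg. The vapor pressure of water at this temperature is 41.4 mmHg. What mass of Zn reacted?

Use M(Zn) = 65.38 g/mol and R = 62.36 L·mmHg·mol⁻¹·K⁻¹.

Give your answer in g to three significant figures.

0.477 g

P(H2) = 721 − 41.4 = 679.6 mmHg
n(H2) = PV/RT = (679.6 × 0.2060) / (62.36 × 307.85) = 0.007292 mol
n(Zn) = (1/1) × 0.007292 = 0.007292 mol
m(Zn) = 0.007292 × 65.38 = 0.4768 g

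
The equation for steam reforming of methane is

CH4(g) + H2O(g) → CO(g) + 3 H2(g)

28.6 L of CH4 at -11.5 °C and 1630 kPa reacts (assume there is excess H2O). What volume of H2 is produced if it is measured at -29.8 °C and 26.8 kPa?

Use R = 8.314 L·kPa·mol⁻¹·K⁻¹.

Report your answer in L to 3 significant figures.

4850 L

n(CH4) = PV/RT = (1630 × 28.6) / (8.314 × 261.65) = 21.43 mol
n(H2) = (3/1) × 21.43 = 64.29 mol
V = nRT/P = 64.29 × 8.314 × 243.35 / 26.8 = 4853 L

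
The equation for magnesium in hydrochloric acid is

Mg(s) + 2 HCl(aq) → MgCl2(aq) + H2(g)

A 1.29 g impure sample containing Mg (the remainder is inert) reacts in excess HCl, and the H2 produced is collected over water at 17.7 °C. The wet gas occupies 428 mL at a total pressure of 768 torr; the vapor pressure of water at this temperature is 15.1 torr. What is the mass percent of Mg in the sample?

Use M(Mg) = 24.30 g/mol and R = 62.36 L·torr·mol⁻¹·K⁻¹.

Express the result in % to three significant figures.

33.5 %

P(H2) = 768 − 15.1 = 752.9 torr
n(H2) = PV/RT = (752.9 × 0.4280) / (62.36 × 290.85) = 0.01777 mol
n(Mg) = (1/1) × 0.01777 = 0.01777 mol
m(Mg) = 0.01777 × 24.30 = 0.4318 g
%Mg = 0.4318 / 1.29 × 100 = 33.47%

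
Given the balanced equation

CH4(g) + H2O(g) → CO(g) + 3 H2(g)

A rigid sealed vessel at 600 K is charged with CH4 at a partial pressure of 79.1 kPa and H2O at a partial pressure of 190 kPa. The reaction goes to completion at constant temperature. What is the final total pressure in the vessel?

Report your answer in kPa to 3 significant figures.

427 kPa

Because the vessel is rigid and T is held at 600 K, work the stoichiometry in partial pressures (P_i = n_iRT/V).
P(H2O) required for 79.1 kPa of CH4 = (1/1) × 79.1 = 79.10 kPa; available 190 kPa, so CH4 is limiting.
P(H2O) remaining = 190 − (1/1) × 79.1 = 110.9 kPa
P(gaseous products) = (1+3)/1 × 79.1 = 316.4 kPa
P_total at 600 K = 110.9 + 316.4 = 427.3 kPa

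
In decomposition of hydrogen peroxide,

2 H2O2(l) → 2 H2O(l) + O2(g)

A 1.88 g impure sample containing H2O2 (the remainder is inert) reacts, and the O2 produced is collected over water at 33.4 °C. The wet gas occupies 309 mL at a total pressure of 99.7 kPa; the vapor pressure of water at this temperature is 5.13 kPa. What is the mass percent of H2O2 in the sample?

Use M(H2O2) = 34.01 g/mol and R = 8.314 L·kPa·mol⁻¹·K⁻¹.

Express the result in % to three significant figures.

P(O2) = 99.7 − 5.13 = 94.57 kPa
n(O2) = PV/RT = (94.57 × 0.3090) / (8.314 × 306.55) = 0.01147 mol
n(H2O2) = (2/1) × 0.01147 = 0.02294 mol
m(H2O2) = 0.02294 × 34.01 = 0.7802 g
%H2O2 = 0.7802 / 1.88 × 100 = 41.50%

41.5 %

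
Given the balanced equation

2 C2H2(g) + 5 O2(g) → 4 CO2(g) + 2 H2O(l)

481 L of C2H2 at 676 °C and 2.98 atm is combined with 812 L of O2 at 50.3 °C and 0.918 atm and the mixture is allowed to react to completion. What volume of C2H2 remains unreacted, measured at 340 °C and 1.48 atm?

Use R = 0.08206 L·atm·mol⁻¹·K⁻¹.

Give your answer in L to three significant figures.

n(C2H2) = PV/RT = (2.98 × 481) / (0.08206 × 949.15) = 18.40 mol
n(O2) = PV/RT = (0.918 × 812) / (0.08206 × 323.45) = 28.08 mol
For 18.40 mol C2H2, stoichiometry requires (5/2) × 18.40 = 46.00 mol O2; 28.08 mol is available, so O2 is limiting.
n(C2H2) consumed = (2/5) × 28.08 = 11.23 mol; remaining = 18.40 − 11.23 = 7.170 mol
V(C2H2) = nRT/P = 7.170 × 0.08206 × 613.15 / 1.48 = 243.8 L

244 L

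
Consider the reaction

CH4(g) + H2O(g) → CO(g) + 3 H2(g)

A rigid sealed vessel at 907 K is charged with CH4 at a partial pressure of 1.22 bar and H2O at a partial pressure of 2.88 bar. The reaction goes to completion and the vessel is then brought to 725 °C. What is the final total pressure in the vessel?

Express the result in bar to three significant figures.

Because the vessel is rigid and T is held at 907 K, work the stoichiometry in partial pressures (P_i = n_iRT/V).
P(H2O) required for 1.22 bar of CH4 = (1/1) × 1.22 = 1.220 bar; available 2.88 bar, so CH4 is limiting.
P(H2O) remaining = 2.88 − (1/1) × 1.22 = 1.660 bar
P(gaseous products) = (1+3)/1 × 1.22 = 4.880 bar
P_total at 907 K = 1.660 + 4.880 = 6.540 bar
Scaling to 725 °C: P = 6.540 × 998.15/907 = 7.197 bar

7.20 bar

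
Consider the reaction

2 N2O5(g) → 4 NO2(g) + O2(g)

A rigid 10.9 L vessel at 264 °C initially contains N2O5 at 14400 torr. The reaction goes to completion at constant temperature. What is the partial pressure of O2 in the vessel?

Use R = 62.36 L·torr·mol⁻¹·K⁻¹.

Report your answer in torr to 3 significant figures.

7200 torr

n(N2O5)₀ = PV/RT = (14400 × 10.9) / (62.36 × 537.15) = 4.686 mol
n(O2) = (1/2) × 4.686 = 2.343 mol
P(O2) = nRT/V = 2.343 × 62.36 × 537.15 / 10.9 = 7200 torr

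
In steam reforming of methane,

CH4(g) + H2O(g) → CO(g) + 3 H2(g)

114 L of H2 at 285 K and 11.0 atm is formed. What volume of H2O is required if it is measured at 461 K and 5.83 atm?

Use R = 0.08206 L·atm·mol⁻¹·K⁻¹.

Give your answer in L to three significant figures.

n(H2) = PV/RT = (11.0 × 114) / (0.08206 × 285) = 53.62 mol
n(H2O) = (1/3) × 53.62 = 17.87 mol
V = nRT/P = 17.87 × 0.08206 × 461 / 5.83 = 116.0 L

116 L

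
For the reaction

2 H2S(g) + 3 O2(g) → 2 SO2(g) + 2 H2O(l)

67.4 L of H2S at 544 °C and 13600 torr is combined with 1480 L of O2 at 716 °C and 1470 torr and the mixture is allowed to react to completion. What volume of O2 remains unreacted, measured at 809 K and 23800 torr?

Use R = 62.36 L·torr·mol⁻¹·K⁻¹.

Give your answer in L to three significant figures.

17.6 L

n(H2S) = PV/RT = (13600 × 67.4) / (62.36 × 817.15) = 17.99 mol
n(O2) = PV/RT = (1470 × 1480) / (62.36 × 989.15) = 35.27 mol
For 17.99 mol H2S, stoichiometry requires (3/2) × 17.99 = 26.98 mol O2; 35.27 mol is available, so H2S is limiting.
n(O2) consumed = (3/2) × 17.99 = 26.98 mol; remaining = 35.27 − 26.98 = 8.290 mol
V(O2) = nRT/P = 8.290 × 62.36 × 809 / 23800 = 17.57 L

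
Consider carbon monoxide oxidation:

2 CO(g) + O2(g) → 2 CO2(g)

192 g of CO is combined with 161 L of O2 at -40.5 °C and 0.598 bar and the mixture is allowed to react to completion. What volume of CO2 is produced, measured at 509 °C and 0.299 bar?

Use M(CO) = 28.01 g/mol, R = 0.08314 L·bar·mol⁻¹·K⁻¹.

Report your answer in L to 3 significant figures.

1490 L

n(CO) = 192 / 28.01 = 6.855 mol
n(O2) = PV/RT = (0.598 × 161) / (0.08314 × 232.65) = 4.978 mol
For 6.855 mol CO, stoichiometry requires (1/2) × 6.855 = 3.428 mol O2; 4.978 mol is available, so CO is limiting.
n(CO2) = (2/2) × 6.855 = 6.855 mol
V(CO2) = nRT/P = 6.855 × 0.08314 × 782.15 / 0.299 = 1491 L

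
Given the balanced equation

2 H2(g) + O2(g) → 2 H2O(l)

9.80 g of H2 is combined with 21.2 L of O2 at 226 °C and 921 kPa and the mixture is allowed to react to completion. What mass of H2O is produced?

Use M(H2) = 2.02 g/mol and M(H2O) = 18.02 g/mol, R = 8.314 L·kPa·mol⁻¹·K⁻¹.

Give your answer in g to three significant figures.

n(H2) = 9.80 / 2.02 = 4.851 mol
n(O2) = PV/RT = (921 × 21.2) / (8.314 × 499.15) = 4.705 mol
For 4.851 mol H2, stoichiometry requires (1/2) × 4.851 = 2.425 mol O2; 4.705 mol is available, so H2 is limiting.
n(H2O) = (2/2) × 4.851 = 4.851 mol
m(H2O) = 4.851 × 18.02 = 87.42 g

87.4 g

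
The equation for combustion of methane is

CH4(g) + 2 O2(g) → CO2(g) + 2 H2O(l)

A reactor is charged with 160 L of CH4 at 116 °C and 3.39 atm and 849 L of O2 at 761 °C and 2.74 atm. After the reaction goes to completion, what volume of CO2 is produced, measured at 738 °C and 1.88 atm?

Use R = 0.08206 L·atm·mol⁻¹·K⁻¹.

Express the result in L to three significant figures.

n(CH4) = PV/RT = (3.39 × 160) / (0.08206 × 389.15) = 16.99 mol
n(O2) = PV/RT = (2.74 × 849) / (0.08206 × 1034.15) = 27.41 mol
For 16.99 mol CH4, stoichiometry requires (2/1) × 16.99 = 33.98 mol O2; 27.41 mol is available, so O2 is limiting.
n(CO2) = (1/2) × 27.41 = 13.71 mol
V(CO2) = nRT/P = 13.71 × 0.08206 × 1011.15 / 1.88 = 605.1 L

605 L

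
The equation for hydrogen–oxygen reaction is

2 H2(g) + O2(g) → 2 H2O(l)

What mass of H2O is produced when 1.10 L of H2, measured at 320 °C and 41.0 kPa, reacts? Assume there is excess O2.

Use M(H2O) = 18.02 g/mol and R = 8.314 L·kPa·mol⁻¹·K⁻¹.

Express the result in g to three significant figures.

n(H2) = PV/RT = (41.0 × 1.10) / (8.314 × 593.15) = 0.009145 mol
n(H2O) = (2/2) × 0.009145 = 0.009145 mol
m(H2O) = 0.009145 × 18.02 = 0.1648 g

0.165 g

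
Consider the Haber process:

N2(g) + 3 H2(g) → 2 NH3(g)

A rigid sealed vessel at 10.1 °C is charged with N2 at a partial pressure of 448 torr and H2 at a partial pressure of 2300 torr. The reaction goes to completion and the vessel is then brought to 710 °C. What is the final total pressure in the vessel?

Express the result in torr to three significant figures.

6430 torr

Because the vessel is rigid and T is held at 10.1 °C, work the stoichiometry in partial pressures (P_i = n_iRT/V).
P(H2) required for 448 torr of N2 = (3/1) × 448 = 1344 torr; available 2300 torr, so N2 is limiting.
P(H2) remaining = 2300 − (3/1) × 448 = 956.0 torr
P(gaseous products) = (2)/1 × 448 = 896.0 torr
P_total at 10.1 °C = 956.0 + 896.0 = 1852 torr
Scaling to 710 °C: P = 1852 × 983.15/283.25 = 6428 torr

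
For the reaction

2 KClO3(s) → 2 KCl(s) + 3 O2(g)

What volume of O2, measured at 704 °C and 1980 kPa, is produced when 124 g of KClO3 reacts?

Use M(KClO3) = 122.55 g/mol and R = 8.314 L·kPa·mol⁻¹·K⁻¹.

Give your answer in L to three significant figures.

6.23 L

n(KClO3) = 124.0 / 122.55 = 1.012 mol
n(O2) = (3/2) × 1.012 = 1.518 mol
V = nRT/P = 1.518 × 8.314 × 977.15 / 1980 = 6.228 L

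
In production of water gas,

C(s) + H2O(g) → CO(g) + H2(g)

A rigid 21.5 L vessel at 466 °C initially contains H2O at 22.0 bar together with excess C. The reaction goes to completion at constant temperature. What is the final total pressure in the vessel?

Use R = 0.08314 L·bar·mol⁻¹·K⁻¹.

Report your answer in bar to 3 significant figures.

Rigid vessel, constant T ⇒ P scales with total gas moles (1 → 2).
P_final = (2/1) × 22.0 = 44.00 bar

44.0 bar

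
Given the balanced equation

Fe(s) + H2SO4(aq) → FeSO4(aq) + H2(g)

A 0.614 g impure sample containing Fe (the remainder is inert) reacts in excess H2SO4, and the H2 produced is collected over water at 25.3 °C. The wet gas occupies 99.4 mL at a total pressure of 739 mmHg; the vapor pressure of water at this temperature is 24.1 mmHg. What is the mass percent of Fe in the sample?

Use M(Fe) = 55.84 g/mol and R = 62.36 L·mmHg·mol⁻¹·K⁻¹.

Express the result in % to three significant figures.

34.7 %

P(H2) = 739 − 24.1 = 714.9 mmHg
n(H2) = PV/RT = (714.9 × 0.09940) / (62.36 × 298.45) = 0.003818 mol
n(Fe) = (1/1) × 0.003818 = 0.003818 mol
m(Fe) = 0.003818 × 55.84 = 0.2132 g
%Fe = 0.2132 / 0.614 × 100 = 34.72%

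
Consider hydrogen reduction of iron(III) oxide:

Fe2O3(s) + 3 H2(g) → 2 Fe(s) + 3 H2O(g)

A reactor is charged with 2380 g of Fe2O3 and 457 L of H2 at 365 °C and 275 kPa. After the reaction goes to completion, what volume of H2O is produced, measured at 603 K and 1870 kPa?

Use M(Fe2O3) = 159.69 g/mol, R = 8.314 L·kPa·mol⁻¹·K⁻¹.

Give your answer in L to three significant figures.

63.5 L

n(Fe2O3) = 2380 / 159.69 = 14.90 mol
n(H2) = PV/RT = (275 × 457) / (8.314 × 638.15) = 23.69 mol
For 14.90 mol Fe2O3, stoichiometry requires (3/1) × 14.90 = 44.70 mol H2; 23.69 mol is available, so H2 is limiting.
n(H2O) = (3/3) × 23.69 = 23.69 mol
V(H2O) = nRT/P = 23.69 × 8.314 × 603 / 1870 = 63.51 L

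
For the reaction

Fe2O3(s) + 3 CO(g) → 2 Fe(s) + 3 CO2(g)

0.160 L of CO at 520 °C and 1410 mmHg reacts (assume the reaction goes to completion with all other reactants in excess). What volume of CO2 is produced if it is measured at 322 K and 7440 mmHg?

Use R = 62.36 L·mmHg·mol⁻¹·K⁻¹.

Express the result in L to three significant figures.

0.0123 L

n(CO) = PV/RT = (1410 × 0.160) / (62.36 × 793.15) = 0.004561 mol
n(CO2) = (3/3) × 0.004561 = 0.004561 mol
V = nRT/P = 0.004561 × 62.36 × 322 / 7440 = 0.01231 L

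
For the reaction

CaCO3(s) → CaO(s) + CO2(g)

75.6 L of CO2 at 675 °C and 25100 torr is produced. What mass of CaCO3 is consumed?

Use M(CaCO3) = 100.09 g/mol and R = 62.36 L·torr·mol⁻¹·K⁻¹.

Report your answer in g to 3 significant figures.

3210 g

n(CO2) = PV/RT = (25100 × 75.6) / (62.36 × 948.15) = 32.09 mol
n(CaCO3) = (1/1) × 32.09 = 32.09 mol
m(CaCO3) = 32.09 × 100.09 = 3212 g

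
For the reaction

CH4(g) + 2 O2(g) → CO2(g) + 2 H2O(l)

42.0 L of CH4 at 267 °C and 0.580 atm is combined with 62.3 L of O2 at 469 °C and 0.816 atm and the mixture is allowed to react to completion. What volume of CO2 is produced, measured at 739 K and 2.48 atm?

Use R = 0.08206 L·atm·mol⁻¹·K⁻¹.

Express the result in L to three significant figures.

10.2 L

n(CH4) = PV/RT = (0.580 × 42.0) / (0.08206 × 540.15) = 0.5496 mol
n(O2) = PV/RT = (0.816 × 62.3) / (0.08206 × 742.15) = 0.8347 mol
For 0.5496 mol CH4, stoichiometry requires (2/1) × 0.5496 = 1.099 mol O2; 0.8347 mol is available, so O2 is limiting.
n(CO2) = (1/2) × 0.8347 = 0.4173 mol
V(CO2) = nRT/P = 0.4173 × 0.08206 × 739 / 2.48 = 10.20 L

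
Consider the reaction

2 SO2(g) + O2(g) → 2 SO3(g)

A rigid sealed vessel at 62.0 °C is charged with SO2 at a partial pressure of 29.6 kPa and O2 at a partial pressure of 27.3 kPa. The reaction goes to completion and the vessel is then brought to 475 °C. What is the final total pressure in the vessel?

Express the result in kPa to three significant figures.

Because the vessel is rigid and T is held at 62.0 °C, work the stoichiometry in partial pressures (P_i = n_iRT/V).
P(O2) required for 29.6 kPa of SO2 = (1/2) × 29.6 = 14.80 kPa; available 27.3 kPa, so SO2 is limiting.
P(O2) remaining = 27.3 − (1/2) × 29.6 = 12.50 kPa
P(gaseous products) = (2)/2 × 29.6 = 29.60 kPa
P_total at 62.0 °C = 12.50 + 29.60 = 42.10 kPa
Scaling to 475 °C: P = 42.10 × 748.15/335.15 = 93.98 kPa

94.0 kPa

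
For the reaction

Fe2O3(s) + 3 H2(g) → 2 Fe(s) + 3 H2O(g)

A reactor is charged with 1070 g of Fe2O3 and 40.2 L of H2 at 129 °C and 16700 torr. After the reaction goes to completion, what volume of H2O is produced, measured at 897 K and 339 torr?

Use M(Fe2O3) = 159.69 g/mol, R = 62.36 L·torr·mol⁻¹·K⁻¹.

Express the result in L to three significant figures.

3320 L

n(Fe2O3) = 1070 / 159.69 = 6.700 mol
n(H2) = PV/RT = (16700 × 40.2) / (62.36 × 402.15) = 26.77 mol
For 6.700 mol Fe2O3, stoichiometry requires (3/1) × 6.700 = 20.10 mol H2; 26.77 mol is available, so Fe2O3 is limiting.
n(H2O) = (3/1) × 6.700 = 20.10 mol
V(H2O) = nRT/P = 20.10 × 62.36 × 897 / 339 = 3317 L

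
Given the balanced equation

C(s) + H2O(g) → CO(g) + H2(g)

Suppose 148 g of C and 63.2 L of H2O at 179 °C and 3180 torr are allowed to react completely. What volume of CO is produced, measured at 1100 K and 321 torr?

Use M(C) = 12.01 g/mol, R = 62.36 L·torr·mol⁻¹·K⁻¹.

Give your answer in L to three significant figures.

n(C) = 148 / 12.01 = 12.32 mol
n(H2O) = PV/RT = (3180 × 63.2) / (62.36 × 452.15) = 7.128 mol
For 12.32 mol C, stoichiometry requires (1/1) × 12.32 = 12.32 mol H2O; 7.128 mol is available, so H2O is limiting.
n(CO) = (1/1) × 7.128 = 7.128 mol
V(CO) = nRT/P = 7.128 × 62.36 × 1100 / 321 = 1523 L

1520 L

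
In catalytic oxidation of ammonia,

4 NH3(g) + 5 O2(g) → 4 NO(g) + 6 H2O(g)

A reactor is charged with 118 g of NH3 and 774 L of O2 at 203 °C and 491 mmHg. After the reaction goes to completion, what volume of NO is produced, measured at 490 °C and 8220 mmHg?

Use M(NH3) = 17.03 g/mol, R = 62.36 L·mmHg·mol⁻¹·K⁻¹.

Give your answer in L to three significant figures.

40.1 L

n(NH3) = 118 / 17.03 = 6.929 mol
n(O2) = PV/RT = (491 × 774) / (62.36 × 476.15) = 12.80 mol
For 6.929 mol NH3, stoichiometry requires (5/4) × 6.929 = 8.661 mol O2; 12.80 mol is available, so NH3 is limiting.
n(NO) = (4/4) × 6.929 = 6.929 mol
V(NO) = nRT/P = 6.929 × 62.36 × 763.15 / 8220 = 40.12 L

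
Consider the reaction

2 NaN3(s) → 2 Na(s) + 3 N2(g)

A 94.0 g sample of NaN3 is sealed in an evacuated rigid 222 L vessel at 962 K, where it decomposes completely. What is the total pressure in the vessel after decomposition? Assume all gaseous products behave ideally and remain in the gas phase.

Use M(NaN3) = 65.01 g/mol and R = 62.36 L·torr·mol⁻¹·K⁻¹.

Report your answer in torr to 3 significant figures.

n(NaN3) = 94.0 / 65.01 = 1.446 mol
n(gas produced) = (3/2) × 1.446 = 2.169 mol
P = nRT/V = 2.169 × 62.36 × 962 / 222 = 586.1 torr

586 torr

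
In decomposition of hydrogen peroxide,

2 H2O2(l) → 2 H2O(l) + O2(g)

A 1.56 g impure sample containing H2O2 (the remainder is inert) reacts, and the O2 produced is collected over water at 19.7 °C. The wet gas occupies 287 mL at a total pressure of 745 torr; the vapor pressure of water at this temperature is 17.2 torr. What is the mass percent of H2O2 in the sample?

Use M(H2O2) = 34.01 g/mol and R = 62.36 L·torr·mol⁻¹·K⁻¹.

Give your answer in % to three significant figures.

49.9 %

P(O2) = 745 − 17.2 = 727.8 torr
n(O2) = PV/RT = (727.8 × 0.2870) / (62.36 × 292.85) = 0.01144 mol
n(H2O2) = (2/1) × 0.01144 = 0.02288 mol
m(H2O2) = 0.02288 × 34.01 = 0.7781 g
%H2O2 = 0.7781 / 1.56 × 100 = 49.88%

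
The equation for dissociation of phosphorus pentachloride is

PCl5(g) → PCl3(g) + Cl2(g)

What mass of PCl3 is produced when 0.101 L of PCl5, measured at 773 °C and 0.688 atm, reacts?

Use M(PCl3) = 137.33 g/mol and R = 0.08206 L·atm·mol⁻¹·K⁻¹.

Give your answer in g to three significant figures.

0.111 g

n(PCl5) = PV/RT = (0.688 × 0.101) / (0.08206 × 1046.15) = 0.0008094 mol
n(PCl3) = (1/1) × 0.0008094 = 0.0008094 mol
m(PCl3) = 0.0008094 × 137.33 = 0.1112 g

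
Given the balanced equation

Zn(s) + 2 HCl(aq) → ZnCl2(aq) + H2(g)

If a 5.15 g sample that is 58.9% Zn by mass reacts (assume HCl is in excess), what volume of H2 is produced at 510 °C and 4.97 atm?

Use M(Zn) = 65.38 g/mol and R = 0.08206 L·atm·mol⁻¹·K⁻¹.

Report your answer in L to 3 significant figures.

mass of Zn = 5.15 × 58.9/100 = 3.033 g
n(Zn) = 3.033 / 65.38 = 0.04639 mol
n(H2) = (1/1) × 0.04639 = 0.04639 mol
V = nRT/P = 0.04639 × 0.08206 × 783.15 / 4.97 = 0.5999 L

0.600 L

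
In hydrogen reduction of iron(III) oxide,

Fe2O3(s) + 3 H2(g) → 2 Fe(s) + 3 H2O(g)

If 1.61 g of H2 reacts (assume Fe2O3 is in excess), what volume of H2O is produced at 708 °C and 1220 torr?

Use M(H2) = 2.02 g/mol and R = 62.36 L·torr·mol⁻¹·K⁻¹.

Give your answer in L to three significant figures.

40.0 L

n(H2) = 1.610 / 2.02 = 0.7970 mol
n(H2O) = (3/3) × 0.7970 = 0.7970 mol
V = nRT/P = 0.7970 × 62.36 × 981.15 / 1220 = 39.97 L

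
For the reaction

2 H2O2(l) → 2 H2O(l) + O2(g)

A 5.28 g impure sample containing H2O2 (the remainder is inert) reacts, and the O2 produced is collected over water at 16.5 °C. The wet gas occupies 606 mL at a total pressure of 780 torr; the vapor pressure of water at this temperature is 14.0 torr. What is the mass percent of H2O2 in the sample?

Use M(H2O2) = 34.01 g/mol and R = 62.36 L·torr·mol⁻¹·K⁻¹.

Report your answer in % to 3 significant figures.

P(O2) = 780 − 14.0 = 766.0 torr
n(O2) = PV/RT = (766.0 × 0.6060) / (62.36 × 289.65) = 0.02570 mol
n(H2O2) = (2/1) × 0.02570 = 0.05140 mol
m(H2O2) = 0.05140 × 34.01 = 1.748 g
%H2O2 = 1.748 / 5.28 × 100 = 33.11%

33.1 %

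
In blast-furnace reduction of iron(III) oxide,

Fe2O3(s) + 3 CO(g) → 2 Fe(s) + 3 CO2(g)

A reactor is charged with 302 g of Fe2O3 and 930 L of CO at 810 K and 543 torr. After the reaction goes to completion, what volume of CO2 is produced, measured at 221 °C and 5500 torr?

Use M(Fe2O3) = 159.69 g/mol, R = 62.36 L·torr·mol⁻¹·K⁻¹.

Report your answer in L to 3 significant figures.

n(Fe2O3) = 302 / 159.69 = 1.891 mol
n(CO) = PV/RT = (543 × 930) / (62.36 × 810) = 9.998 mol
For 1.891 mol Fe2O3, stoichiometry requires (3/1) × 1.891 = 5.673 mol CO; 9.998 mol is available, so Fe2O3 is limiting.
n(CO2) = (3/1) × 1.891 = 5.673 mol
V(CO2) = nRT/P = 5.673 × 62.36 × 494.15 / 5500 = 31.78 L

31.8 L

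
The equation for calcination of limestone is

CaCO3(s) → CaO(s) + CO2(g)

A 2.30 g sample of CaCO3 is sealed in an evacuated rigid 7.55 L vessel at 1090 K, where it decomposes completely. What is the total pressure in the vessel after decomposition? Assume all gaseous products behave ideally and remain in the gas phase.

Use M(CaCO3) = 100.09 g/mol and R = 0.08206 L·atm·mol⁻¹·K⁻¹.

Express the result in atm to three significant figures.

0.272 atm

n(CaCO3) = 2.30 / 100.09 = 0.02298 mol
n(gas produced) = (1/1) × 0.02298 = 0.02298 mol
P = nRT/V = 0.02298 × 0.08206 × 1090 / 7.55 = 0.2722 atm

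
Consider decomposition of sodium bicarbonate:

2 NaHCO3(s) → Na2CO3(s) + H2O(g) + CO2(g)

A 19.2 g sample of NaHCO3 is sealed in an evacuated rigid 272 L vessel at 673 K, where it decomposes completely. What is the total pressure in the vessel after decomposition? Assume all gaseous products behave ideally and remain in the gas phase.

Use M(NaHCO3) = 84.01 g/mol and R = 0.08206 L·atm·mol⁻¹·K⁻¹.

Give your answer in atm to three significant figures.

0.0464 atm

n(NaHCO3) = 19.2 / 84.01 = 0.2285 mol
n(gas produced) = (2/2) × 0.2285 = 0.2285 mol
P = nRT/V = 0.2285 × 0.08206 × 673 / 272 = 0.04639 atm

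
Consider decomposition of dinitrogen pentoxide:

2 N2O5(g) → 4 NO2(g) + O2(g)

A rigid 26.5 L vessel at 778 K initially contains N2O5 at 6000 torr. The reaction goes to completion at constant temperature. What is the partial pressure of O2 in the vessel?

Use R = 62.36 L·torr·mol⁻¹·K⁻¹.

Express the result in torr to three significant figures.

n(N2O5)₀ = PV/RT = (6000 × 26.5) / (62.36 × 778) = 3.277 mol
n(O2) = (1/2) × 3.277 = 1.639 mol
P(O2) = nRT/V = 1.639 × 62.36 × 778 / 26.5 = 3001 torr

3000 torr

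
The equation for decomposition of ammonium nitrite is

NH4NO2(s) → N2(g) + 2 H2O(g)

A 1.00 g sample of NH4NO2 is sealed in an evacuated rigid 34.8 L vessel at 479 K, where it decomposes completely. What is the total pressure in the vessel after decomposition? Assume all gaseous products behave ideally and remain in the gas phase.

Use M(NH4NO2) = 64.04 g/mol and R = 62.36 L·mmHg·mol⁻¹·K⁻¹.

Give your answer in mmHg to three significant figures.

40.2 mmHg

n(NH4NO2) = 1.00 / 64.04 = 0.01562 mol
n(gas produced) = (3/1) × 0.01562 = 0.04686 mol
P = nRT/V = 0.04686 × 62.36 × 479 / 34.8 = 40.22 mmHg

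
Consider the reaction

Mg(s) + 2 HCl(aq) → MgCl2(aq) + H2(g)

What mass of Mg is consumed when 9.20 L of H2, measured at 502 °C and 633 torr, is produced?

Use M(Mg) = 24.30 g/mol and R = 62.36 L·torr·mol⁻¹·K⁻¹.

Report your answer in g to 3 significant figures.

2.93 g

n(H2) = PV/RT = (633 × 9.20) / (62.36 × 775.15) = 0.1205 mol
n(Mg) = (1/1) × 0.1205 = 0.1205 mol
m(Mg) = 0.1205 × 24.30 = 2.928 g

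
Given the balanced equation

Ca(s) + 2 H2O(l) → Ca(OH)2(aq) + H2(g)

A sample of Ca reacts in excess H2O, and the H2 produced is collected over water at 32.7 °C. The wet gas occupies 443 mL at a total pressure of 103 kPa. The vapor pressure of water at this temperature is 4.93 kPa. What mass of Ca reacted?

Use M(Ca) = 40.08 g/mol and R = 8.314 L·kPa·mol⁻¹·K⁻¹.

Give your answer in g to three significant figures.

P(H2) = 103 − 4.93 = 98.07 kPa
n(H2) = PV/RT = (98.07 × 0.4430) / (8.314 × 305.85) = 0.01709 mol
n(Ca) = (1/1) × 0.01709 = 0.01709 mol
m(Ca) = 0.01709 × 40.08 = 0.6850 g

0.685 g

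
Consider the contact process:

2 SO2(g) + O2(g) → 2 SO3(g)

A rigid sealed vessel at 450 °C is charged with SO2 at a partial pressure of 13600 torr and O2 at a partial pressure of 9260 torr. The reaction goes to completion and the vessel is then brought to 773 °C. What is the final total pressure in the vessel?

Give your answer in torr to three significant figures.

23200 torr

With V and T fixed, P_i ∝ n_i, so the mole ratios apply directly to partial pressures at 450 °C.
P(O2) required for 13600 torr of SO2 = (1/2) × 13600 = 6800 torr; available 9260 torr, so SO2 is limiting.
P(O2) remaining = 9260 − (1/2) × 13600 = 2460 torr
P(gaseous products) = (2)/2 × 13600 = 13600 torr
P_total at 450 °C = 2460 + 13600 = 16060 torr
Scaling to 773 °C: P = 16060 × 1046.15/723.15 = 23230 torr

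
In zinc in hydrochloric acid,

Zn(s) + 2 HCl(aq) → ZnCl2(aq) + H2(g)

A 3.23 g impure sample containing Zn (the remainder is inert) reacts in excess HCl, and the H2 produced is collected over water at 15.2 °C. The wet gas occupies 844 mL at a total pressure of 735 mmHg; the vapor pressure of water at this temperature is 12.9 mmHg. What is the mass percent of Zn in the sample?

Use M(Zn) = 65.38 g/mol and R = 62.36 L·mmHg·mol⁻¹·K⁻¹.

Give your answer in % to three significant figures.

68.6 %

P(H2) = 735 − 12.9 = 722.1 mmHg
n(H2) = PV/RT = (722.1 × 0.8440) / (62.36 × 288.35) = 0.03389 mol
n(Zn) = (1/1) × 0.03389 = 0.03389 mol
m(Zn) = 0.03389 × 65.38 = 2.216 g
%Zn = 2.216 / 3.23 × 100 = 68.61%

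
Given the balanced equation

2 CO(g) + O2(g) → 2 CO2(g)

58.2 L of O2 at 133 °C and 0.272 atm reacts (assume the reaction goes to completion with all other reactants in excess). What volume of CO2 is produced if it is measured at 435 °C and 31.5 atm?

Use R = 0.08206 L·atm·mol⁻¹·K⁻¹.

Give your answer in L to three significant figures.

n(O2) = PV/RT = (0.272 × 58.2) / (0.08206 × 406.15) = 0.4750 mol
n(CO2) = (2/1) × 0.4750 = 0.9500 mol
V = nRT/P = 0.9500 × 0.08206 × 708.15 / 31.5 = 1.753 L

1.75 L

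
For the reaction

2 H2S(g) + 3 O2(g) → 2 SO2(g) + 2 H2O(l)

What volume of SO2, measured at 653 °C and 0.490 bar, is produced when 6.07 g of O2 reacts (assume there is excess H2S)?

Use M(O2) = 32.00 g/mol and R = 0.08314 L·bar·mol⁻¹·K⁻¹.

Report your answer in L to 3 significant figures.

19.9 L

n(O2) = 6.070 / 32.00 = 0.1897 mol
n(SO2) = (2/3) × 0.1897 = 0.1265 mol
V = nRT/P = 0.1265 × 0.08314 × 926.15 / 0.490 = 19.88 L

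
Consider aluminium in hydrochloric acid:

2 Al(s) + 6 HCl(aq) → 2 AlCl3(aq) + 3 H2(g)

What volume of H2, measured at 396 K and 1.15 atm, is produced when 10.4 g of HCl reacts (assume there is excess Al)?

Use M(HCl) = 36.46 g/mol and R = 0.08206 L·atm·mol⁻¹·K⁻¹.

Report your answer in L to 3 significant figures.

n(HCl) = 10.40 / 36.46 = 0.2852 mol
n(H2) = (3/6) × 0.2852 = 0.1426 mol
V = nRT/P = 0.1426 × 0.08206 × 396 / 1.15 = 4.029 L

4.03 L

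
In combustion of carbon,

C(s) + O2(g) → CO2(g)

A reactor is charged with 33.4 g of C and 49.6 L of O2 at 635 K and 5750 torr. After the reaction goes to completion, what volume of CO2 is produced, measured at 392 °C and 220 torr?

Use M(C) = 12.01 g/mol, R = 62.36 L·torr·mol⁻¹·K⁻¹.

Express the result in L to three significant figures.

524 L

n(C) = 33.4 / 12.01 = 2.781 mol
n(O2) = PV/RT = (5750 × 49.6) / (62.36 × 635) = 7.202 mol
For 2.781 mol C, stoichiometry requires (1/1) × 2.781 = 2.781 mol O2; 7.202 mol is available, so C is limiting.
n(CO2) = (1/1) × 2.781 = 2.781 mol
V(CO2) = nRT/P = 2.781 × 62.36 × 665.15 / 220 = 524.3 L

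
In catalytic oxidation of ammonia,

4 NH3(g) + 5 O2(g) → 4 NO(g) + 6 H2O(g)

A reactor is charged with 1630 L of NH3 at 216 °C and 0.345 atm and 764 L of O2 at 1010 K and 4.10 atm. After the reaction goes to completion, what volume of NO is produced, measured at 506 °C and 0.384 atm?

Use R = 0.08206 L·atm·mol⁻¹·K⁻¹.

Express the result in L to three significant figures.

2330 L

n(NH3) = PV/RT = (0.345 × 1630) / (0.08206 × 489.15) = 14.01 mol
n(O2) = PV/RT = (4.10 × 764) / (0.08206 × 1010) = 37.79 mol
For 14.01 mol NH3, stoichiometry requires (5/4) × 14.01 = 17.51 mol O2; 37.79 mol is available, so NH3 is limiting.
n(NO) = (4/4) × 14.01 = 14.01 mol
V(NO) = nRT/P = 14.01 × 0.08206 × 779.15 / 0.384 = 2333 L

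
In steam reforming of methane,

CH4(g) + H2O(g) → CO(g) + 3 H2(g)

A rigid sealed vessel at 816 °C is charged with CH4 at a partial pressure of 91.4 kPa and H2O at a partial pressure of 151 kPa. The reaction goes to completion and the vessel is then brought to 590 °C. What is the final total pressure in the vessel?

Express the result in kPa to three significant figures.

At constant V, partial pressures at 816 °C are proportional to moles, so apply stoichiometry directly to pressures.
P(H2O) required for 91.4 kPa of CH4 = (1/1) × 91.4 = 91.40 kPa; available 151 kPa, so CH4 is limiting.
P(H2O) remaining = 151 − (1/1) × 91.4 = 59.60 kPa
P(gaseous products) = (1+3)/1 × 91.4 = 365.6 kPa
P_total at 816 °C = 59.60 + 365.6 = 425.2 kPa
Scaling to 590 °C: P = 425.2 × 863.15/1089.15 = 337.0 kPa

337 kPa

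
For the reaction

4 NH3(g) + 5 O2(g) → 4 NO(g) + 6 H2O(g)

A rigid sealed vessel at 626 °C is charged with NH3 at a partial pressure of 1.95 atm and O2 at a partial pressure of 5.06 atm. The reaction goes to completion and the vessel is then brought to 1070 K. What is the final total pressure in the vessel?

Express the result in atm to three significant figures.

8.92 atm

Because the vessel is rigid and T is held at 626 °C, work the stoichiometry in partial pressures (P_i = n_iRT/V).
P(O2) required for 1.95 atm of NH3 = (5/4) × 1.95 = 2.438 atm; available 5.06 atm, so NH3 is limiting.
P(O2) remaining = 5.06 − (5/4) × 1.95 = 2.622 atm
P(gaseous products) = (4+6)/4 × 1.95 = 4.875 atm
P_total at 626 °C = 2.622 + 4.875 = 7.497 atm
Scaling to 1070 K: P = 7.497 × 1070/899.15 = 8.922 atm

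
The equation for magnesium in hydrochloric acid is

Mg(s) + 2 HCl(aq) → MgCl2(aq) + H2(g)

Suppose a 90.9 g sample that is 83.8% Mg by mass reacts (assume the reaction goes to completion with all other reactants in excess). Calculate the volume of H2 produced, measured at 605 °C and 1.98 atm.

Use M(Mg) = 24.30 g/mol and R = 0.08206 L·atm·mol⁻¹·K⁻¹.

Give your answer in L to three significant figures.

mass of Mg = 90.9 × 83.8/100 = 76.17 g
n(Mg) = 76.17 / 24.30 = 3.135 mol
n(H2) = (1/1) × 3.135 = 3.135 mol
V = nRT/P = 3.135 × 0.08206 × 878.15 / 1.98 = 114.1 L

114 L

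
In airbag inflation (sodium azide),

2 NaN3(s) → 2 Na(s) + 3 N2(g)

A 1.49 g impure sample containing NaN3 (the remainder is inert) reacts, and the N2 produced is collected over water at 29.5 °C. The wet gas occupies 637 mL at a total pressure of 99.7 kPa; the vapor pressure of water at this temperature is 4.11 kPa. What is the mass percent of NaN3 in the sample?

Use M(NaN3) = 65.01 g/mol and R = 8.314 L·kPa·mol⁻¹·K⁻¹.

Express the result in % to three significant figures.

70.4 %

P(N2) = 99.7 − 4.11 = 95.59 kPa
n(N2) = PV/RT = (95.59 × 0.6370) / (8.314 × 302.65) = 0.02420 mol
n(NaN3) = (2/3) × 0.02420 = 0.01613 mol
m(NaN3) = 0.01613 × 65.01 = 1.049 g
%NaN3 = 1.049 / 1.49 × 100 = 70.40%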